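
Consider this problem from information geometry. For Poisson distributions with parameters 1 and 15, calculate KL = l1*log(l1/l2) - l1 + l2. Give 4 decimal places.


KL divergence for Poisson:
KL = l1*log(l1/l2) - l1 + l2.
l1 = 1, l2 = 15.
log(1/15) = -2.70805.
l1*log(l1/l2) = 1 * -2.70805 = -2.70805.
KL = -2.70805 - 1 + 15 = 11.2919

11.2919


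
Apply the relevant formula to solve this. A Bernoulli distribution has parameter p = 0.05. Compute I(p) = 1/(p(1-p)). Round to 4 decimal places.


For Bernoulli(p), Fisher information is I(p) = 1/(p*(1-p)).
p = 0.05, 1-p = 0.95.
p*(1-p) = 0.0475.
I(p) = 1/0.0475 = 21.0526

21.0526


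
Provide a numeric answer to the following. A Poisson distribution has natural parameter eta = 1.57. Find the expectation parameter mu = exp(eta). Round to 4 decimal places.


Expectation parameter for Poisson exponential family:
mu = exp(eta).
eta = 1.57.
mu = exp(1.57) = 4.8066

4.8066


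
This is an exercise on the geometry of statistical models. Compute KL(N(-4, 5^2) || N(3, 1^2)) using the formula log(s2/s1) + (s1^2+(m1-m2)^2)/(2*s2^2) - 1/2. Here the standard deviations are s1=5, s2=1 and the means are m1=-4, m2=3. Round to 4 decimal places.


KL divergence between normal distributions:
KL = log(s2/s1) + (s1^2 + (m1-m2)^2)/(2*s2^2) - 1/2.
log(1/5) = -1.609438.
(5^2 + (-4-3)^2)/(2*1^2) = (25 + 49)/2 = 37.0.
KL = -1.609438 + 37.0 - 0.5 = 34.8906

34.8906


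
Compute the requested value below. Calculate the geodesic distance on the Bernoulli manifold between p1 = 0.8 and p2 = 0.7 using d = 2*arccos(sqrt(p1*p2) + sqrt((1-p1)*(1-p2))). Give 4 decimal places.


Geodesic distance on Bernoulli manifold:
d(p1,p2) = 2*arccos(sqrt(p1*p2) + sqrt((1-p1)*(1-p2))).
sqrt(p1*p2) = sqrt(0.8*0.7) = 0.748331.
sqrt((1-p1)*(1-p2)) = sqrt(0.2*0.3) = 0.244949.
arg = 0.748331 + 0.244949 = 0.99328.
d = 2*arccos(0.99328) = 0.2320

0.2320


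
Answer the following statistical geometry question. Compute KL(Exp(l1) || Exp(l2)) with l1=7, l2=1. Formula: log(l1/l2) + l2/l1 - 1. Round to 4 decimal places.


KL divergence for exponential family:
KL = log(l1/l2) + l2/l1 - 1.
log(7/1) = 1.94591.
1/7 = 0.142857.
KL = 1.94591 + 0.142857 - 1 = 1.0888

1.0888


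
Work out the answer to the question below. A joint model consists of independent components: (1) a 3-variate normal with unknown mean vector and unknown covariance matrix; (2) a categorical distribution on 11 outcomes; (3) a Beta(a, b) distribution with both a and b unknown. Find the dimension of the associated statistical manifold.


The dimension of a statistical manifold equals the number of free
(independent) real parameters of the model. For a product of independent
blocks the parameter counts add.
- 3-variate normal: 3 (mean) + 3*4/2 = 6 (symmetric covariance) = 9.
- categorical on 11 outcomes (probabilities sum to 1): 11-1 = 10.
- Beta (a, b): 2.
Total = 9 + 10 + 2 = 21.
Dimension = 21

21


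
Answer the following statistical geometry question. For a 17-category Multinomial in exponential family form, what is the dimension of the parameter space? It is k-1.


Exponential family dimension calculation:
For Multinomial with k=17 categories, dim = k-1 = 16.

16


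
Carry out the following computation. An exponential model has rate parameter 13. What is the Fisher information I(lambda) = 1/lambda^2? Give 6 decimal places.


Fisher information for exponential: I(lambda) = 1/lambda^2.
lambda = 13, lambda^2 = 169.
I = 1/169 = 0.005917

0.005917


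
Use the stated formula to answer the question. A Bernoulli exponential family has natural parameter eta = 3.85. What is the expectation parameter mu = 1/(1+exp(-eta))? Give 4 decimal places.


Dual coordinate (expectation parameter) for Bernoulli:
mu = 1/(1+exp(-eta)).
eta = 3.85.
exp(-eta) = exp(-3.85) = 0.02128.
mu = 1/(1+0.02128) = 0.9792

0.9792


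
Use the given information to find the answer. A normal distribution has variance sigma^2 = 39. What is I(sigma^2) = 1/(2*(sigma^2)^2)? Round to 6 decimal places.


Fisher information for variance: I(sigma^2) = 1/(2*sigma^4).
sigma^2 = 39, so sigma^4 = 1521.
I = 1/(2*1521) = 1/3042 = 0.000329

0.000329


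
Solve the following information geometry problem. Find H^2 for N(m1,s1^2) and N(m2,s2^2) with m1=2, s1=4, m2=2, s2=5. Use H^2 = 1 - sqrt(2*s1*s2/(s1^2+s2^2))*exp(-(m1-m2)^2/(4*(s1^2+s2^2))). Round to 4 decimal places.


Squared Hellinger distance for Gaussians:
H^2 = 1 - sqrt(2*s1*s2/(s1^2+s2^2)) * exp(-(m1-m2)^2/(4*(s1^2+s2^2))).
s1^2 = 16, s2^2 = 25, s1^2+s2^2 = 41.
sqrt(2*4*5/(41)) = 0.98773.
(m1-m2)^2 = (0)^2 = 0.
exp(-0/(4*41)) = exp(0.0) = 1.0.
H^2 = 1 - 0.98773*1.0 = 0.0123

0.0123


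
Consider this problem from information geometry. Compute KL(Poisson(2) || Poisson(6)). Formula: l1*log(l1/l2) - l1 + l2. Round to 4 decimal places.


KL divergence for Poisson:
KL = l1*log(l1/l2) - l1 + l2.
l1 = 2, l2 = 6.
log(2/6) = -1.098612.
l1*log(l1/l2) = 2 * -1.098612 = -2.197225.
KL = -2.197225 - 2 + 6 = 1.8028

1.8028


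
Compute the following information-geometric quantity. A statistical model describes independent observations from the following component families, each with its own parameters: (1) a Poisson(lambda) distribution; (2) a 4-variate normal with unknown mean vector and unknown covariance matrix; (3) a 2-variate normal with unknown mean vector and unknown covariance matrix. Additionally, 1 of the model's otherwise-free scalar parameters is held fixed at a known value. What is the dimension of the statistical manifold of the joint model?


The dimension of a statistical manifold equals the number of free
(independent) real parameters of the model. For a product of independent
blocks the parameter counts add.
- Poisson (lambda): 1.
- 4-variate normal: 4 (mean) + 4*5/2 = 10 (symmetric covariance) = 14.
- 2-variate normal: 2 (mean) + 2*3/2 = 3 (symmetric covariance) = 5.
Total = 1 + 14 + 5 = 20.
1 parameter(s) fixed at known values: 20 - 1 = 19.
Dimension = 19

19


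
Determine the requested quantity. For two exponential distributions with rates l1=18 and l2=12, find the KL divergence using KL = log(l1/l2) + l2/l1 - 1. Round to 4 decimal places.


KL divergence for exponential family:
KL = log(l1/l2) + l2/l1 - 1.
log(18/12) = 0.405465.
12/18 = 0.666667.
KL = 0.405465 + 0.666667 - 1 = 0.0721

0.0721


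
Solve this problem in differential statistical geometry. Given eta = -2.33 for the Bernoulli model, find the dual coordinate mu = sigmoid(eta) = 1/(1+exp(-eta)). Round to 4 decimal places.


Dual coordinate (expectation parameter) for Bernoulli:
mu = 1/(1+exp(-eta)).
eta = -2.33.
exp(-eta) = exp(2.33) = 10.277942.
mu = 1/(1+10.277942) = 0.0887

0.0887


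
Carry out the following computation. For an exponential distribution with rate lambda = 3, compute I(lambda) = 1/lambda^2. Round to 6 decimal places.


Fisher information for exponential: I(lambda) = 1/lambda^2.
lambda = 3, lambda^2 = 9.
I = 1/9 = 0.111111

0.111111


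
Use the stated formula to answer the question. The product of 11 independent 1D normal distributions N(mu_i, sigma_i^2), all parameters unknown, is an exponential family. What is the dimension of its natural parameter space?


Exponential family dimension calculation:
Each univariate normal has two natural parameters (mu/sigma^2 and -1/(2 sigma^2)).
With 11 independent components, dim = 2 * 11 = 22.

22


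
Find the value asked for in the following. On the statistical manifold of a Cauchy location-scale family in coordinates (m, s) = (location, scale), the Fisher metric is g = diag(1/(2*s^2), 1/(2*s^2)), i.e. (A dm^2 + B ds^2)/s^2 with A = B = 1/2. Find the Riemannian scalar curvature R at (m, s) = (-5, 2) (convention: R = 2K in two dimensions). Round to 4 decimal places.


The metric has the form g = (A dm^2 + B ds^2)/s^2 with A = 1/2, B = 1/2.
Substitute u = sqrt(A/B)*m: g = B*(du^2 + ds^2)/s^2, i.e. B times the
Poincare upper half-plane metric, which has constant Gaussian curvature -1.
Scaling a 2D metric by a constant c divides the Gaussian curvature by c,
so K = -1/B = -1/(1/2) = -2.0000 everywhere (the point (m, s) = (-5, 2) is irrelevant:
the curvature is constant).
Scalar curvature in dimension 2: R = 2K = -2/(1/2) = -4.0000.

-4.0000


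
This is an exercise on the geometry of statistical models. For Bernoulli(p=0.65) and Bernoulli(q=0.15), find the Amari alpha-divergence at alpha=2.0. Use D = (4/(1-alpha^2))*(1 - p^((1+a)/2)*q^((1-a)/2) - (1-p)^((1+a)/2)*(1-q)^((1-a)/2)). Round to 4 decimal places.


Amari alpha-divergence:
D = (4/(1-alpha^2))*(1 - p^((1+a)/2)*q^((1-a)/2) - (1-p)^((1+a)/2)*(1-q)^((1-a)/2)).
alpha = 2.0, p = 0.65, q = 0.15.
e1 = (1+alpha)/2 = 1.5, e2 = (1-alpha)/2 = -0.5.
t1 = p^e1 * q^e2 = 0.65^1.5 * 0.15^-0.5 = 1.353083.
t2 = (1-p)^e1 * (1-q)^e2 = 0.35^1.5 * 0.85^-0.5 = 0.224591.
4/(1-alpha^2) = -1.333333.
D = -1.333333*(1 - 1.353083 - 0.224591) = 0.7702

0.7702


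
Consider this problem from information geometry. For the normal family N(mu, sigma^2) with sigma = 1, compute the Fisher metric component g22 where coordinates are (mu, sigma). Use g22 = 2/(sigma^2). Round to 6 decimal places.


For the 2-parameter normal family, the Fisher metric has:
  g11 = 1/sigma^2, g22 = 2/sigma^2.
sigma = 1, sigma^2 = 1.
g22 = 2.000000

2.000000


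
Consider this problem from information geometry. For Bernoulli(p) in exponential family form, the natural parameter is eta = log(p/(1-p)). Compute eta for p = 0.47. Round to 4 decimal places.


Natural parameter for Bernoulli: eta = log(p/(1-p)).
p = 0.47, 1-p = 0.53.
p/(1-p) = 0.886792.
eta = log(0.886792) = -0.1201

-0.1201


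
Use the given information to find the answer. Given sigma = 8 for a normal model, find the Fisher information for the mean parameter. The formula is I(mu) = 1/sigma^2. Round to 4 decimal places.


The Fisher information for the mean of a normal distribution is I(mu) = 1/sigma^2.
sigma = 8, so sigma^2 = 64.
I(mu) = 1/64 = 0.0156

0.0156


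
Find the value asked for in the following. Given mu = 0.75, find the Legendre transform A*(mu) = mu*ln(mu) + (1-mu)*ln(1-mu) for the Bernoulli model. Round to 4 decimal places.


Legendre transform for Bernoulli:
A*(mu) = mu*log(mu) + (1-mu)*log(1-mu).
mu = 0.75, 1-mu = 0.25.
mu*log(mu) = 0.75*log(0.75) = -0.215762.
(1-mu)*log(1-mu) = 0.25*log(0.25) = -0.346574.
A* = -0.215762 + -0.346574 = -0.5623

-0.5623


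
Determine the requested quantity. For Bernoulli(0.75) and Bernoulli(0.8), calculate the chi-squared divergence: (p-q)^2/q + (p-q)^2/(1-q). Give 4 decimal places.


Chi-squared divergence between Bernoulli distributions:
chi^2 = (p-q)^2/q + (p-q)^2/(1-q).
p = 0.75, q = 0.8, p-q = -0.05.
(p-q)^2 = 0.0025.
term1 = 0.0025/0.8 = 0.003125.
term2 = 0.0025/0.2 = 0.0125.
chi^2 = 0.003125 + 0.0125 = 0.0156

0.0156


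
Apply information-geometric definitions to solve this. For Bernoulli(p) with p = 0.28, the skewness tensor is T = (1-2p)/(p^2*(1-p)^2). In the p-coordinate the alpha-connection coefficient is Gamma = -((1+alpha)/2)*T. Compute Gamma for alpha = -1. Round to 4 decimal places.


Skewness (Amari-Chentsov) tensor: T = (1-2p)/(p^2*(1-p)^2).
p = 0.28, 1-2p = 0.44, p^2 = 0.0784, (1-p)^2 = 0.5184.
T = 0.44/(0.0784 * 0.5184) = 10.82609.
In the p-coordinate, Gamma^(alpha) = Gamma^(0) - (alpha/2)*T with Gamma^(0) = (1/2)*g'(p) = -T/2,
so Gamma^(alpha) = -((1+alpha)/2)*T.
alpha = -1, -(1+alpha)/2 = 0.0.
Gamma = 0.0 * 10.82609 = 0.0000

0.0000


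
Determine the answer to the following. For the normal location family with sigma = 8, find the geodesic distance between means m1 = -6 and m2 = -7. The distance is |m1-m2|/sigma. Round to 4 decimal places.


On the fixed-variance normal subfamily, geodesic distance = |m1-m2|/sigma.
|-6 - -7| = 1.
sigma = 8.
d = 1/8 = 0.1250

0.1250


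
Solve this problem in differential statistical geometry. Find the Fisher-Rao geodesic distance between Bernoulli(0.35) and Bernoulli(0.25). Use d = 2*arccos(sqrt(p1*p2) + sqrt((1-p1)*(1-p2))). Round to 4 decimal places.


Geodesic distance on Bernoulli manifold:
d(p1,p2) = 2*arccos(sqrt(p1*p2) + sqrt((1-p1)*(1-p2))).
sqrt(p1*p2) = sqrt(0.35*0.25) = 0.295804.
sqrt((1-p1)*(1-p2)) = sqrt(0.65*0.75) = 0.698212.
arg = 0.295804 + 0.698212 = 0.994016.
d = 2*arccos(0.994016) = 0.2189

0.2189


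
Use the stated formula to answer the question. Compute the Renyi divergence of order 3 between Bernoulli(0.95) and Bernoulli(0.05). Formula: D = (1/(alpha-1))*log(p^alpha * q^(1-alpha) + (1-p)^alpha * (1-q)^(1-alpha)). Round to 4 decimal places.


Renyi divergence of order alpha between Bernoulli distributions:
D = (1/(alpha-1))*log(p^alpha * q^(1-alpha) + (1-p)^alpha * (1-q)^(1-alpha)).
alpha = 3, p = 0.95, q = 0.05.
p^alpha * q^(1-alpha) = 0.95^3 * 0.05^-2 = 342.95.
(1-p)^alpha * (1-q)^(1-alpha) = 0.05^3 * 0.95^-2 = 0.000139.
sum = 342.95 + 0.000139 = 342.950139.
D = (1/2)*log(342.950139) = 2.9188

2.9188


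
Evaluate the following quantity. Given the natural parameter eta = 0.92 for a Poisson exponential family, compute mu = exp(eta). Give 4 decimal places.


Expectation parameter for Poisson exponential family:
mu = exp(eta).
eta = 0.92.
mu = exp(0.92) = 2.5093

2.5093


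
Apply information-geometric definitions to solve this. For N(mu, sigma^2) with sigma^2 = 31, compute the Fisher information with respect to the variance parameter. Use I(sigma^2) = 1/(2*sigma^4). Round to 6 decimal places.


Fisher information for variance: I(sigma^2) = 1/(2*sigma^4).
sigma^2 = 31, so sigma^4 = 961.
I = 1/(2*961) = 1/1922 = 0.000520

0.000520


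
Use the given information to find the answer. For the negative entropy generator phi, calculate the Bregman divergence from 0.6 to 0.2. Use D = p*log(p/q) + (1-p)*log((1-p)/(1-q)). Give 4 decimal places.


Bregman divergence with negative entropy generator:
D = p*log(p/q) + (1-p)*log((1-p)/(1-q)).
p = 0.6, q = 0.2.
p*log(p/q) = 0.6*log(0.6/0.2) = 0.659167.
(1-p)*log((1-p)/(1-q)) = 0.4*log(0.4/0.8) = -0.277259.
D = 0.659167 + -0.277259 = 0.3819

0.3819


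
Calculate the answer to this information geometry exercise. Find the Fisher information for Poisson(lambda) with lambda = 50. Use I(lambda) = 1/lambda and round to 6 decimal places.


Fisher information for Poisson: I(lambda) = 1/lambda.
lambda = 50.
I(lambda) = 1/50 = 0.020000

0.020000


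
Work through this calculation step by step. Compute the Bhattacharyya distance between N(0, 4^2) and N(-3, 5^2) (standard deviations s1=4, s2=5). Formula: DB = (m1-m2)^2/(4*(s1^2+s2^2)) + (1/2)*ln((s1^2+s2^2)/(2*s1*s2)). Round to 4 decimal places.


Bhattacharyya distance between two Gaussians:
DB = (m1-m2)^2/(4*(s1^2+s2^2)) + (1/2)*ln((s1^2+s2^2)/(2*s1*s2)).
(m1-m2)^2 = (3)^2 = 9.
s1^2+s2^2 = 16 + 25 = 41.
term1 = 9/164 = 0.054878.
term2 = 0.5*ln(41/40.0) = 0.012346.
DB = 0.054878 + 0.012346 = 0.0672

0.0672


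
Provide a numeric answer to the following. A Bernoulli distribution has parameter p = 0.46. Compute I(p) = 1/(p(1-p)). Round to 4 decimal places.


For Bernoulli(p), Fisher information is I(p) = 1/(p*(1-p)).
p = 0.46, 1-p = 0.54.
p*(1-p) = 0.2484.
I(p) = 1/0.2484 = 4.0258

4.0258


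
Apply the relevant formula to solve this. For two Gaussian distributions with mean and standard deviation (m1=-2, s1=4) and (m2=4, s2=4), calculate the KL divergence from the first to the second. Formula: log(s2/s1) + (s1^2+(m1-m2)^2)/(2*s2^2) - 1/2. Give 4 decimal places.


KL divergence between normal distributions:
KL = log(s2/s1) + (s1^2 + (m1-m2)^2)/(2*s2^2) - 1/2.
log(4/4) = 0.0.
(4^2 + (-2-4)^2)/(2*4^2) = (16 + 36)/32 = 1.625.
KL = 0.0 + 1.625 - 0.5 = 1.1250

1.1250


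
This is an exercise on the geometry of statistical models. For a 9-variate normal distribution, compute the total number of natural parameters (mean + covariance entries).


Exponential family dimension calculation:
For 9-dim MVN: mean has 9 params, covariance has 9*10/2 = 45 unique entries.
Total dim = 9 + 45 = 54.

54


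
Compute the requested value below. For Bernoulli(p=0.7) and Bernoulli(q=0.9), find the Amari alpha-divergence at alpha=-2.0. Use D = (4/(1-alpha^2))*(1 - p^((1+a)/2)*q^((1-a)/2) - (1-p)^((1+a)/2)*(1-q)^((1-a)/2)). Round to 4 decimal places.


Amari alpha-divergence:
D = (4/(1-alpha^2))*(1 - p^((1+a)/2)*q^((1-a)/2) - (1-p)^((1+a)/2)*(1-q)^((1-a)/2)).
alpha = -2.0, p = 0.7, q = 0.9.
e1 = (1+alpha)/2 = -0.5, e2 = (1-alpha)/2 = 1.5.
t1 = p^e1 * q^e2 = 0.7^-0.5 * 0.9^1.5 = 1.020504.
t2 = (1-p)^e1 * (1-q)^e2 = 0.3^-0.5 * 0.1^1.5 = 0.057735.
4/(1-alpha^2) = -1.333333.
D = -1.333333*(1 - 1.020504 - 0.057735) = 0.1043

0.1043


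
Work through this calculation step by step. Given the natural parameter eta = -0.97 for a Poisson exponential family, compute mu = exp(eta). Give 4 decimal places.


Expectation parameter for Poisson exponential family:
mu = exp(eta).
eta = -0.97.
mu = exp(-0.97) = 0.3791

0.3791


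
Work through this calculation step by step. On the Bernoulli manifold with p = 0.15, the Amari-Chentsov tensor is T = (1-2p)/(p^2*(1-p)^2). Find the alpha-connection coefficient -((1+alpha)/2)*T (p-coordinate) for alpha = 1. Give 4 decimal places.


Skewness (Amari-Chentsov) tensor: T = (1-2p)/(p^2*(1-p)^2).
p = 0.15, 1-2p = 0.7, p^2 = 0.0225, (1-p)^2 = 0.7225.
T = 0.7/(0.0225 * 0.7225) = 43.060361.
In the p-coordinate, Gamma^(alpha) = Gamma^(0) - (alpha/2)*T with Gamma^(0) = (1/2)*g'(p) = -T/2,
so Gamma^(alpha) = -((1+alpha)/2)*T.
alpha = 1, -(1+alpha)/2 = -1.0.
Gamma = -1.0 * 43.060361 = -43.0604

-43.0604


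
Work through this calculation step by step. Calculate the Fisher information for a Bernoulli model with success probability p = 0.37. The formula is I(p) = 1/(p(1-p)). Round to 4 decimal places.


For Bernoulli(p), Fisher information is I(p) = 1/(p*(1-p)).
p = 0.37, 1-p = 0.63.
p*(1-p) = 0.2331.
I(p) = 1/0.2331 = 4.2900

4.2900


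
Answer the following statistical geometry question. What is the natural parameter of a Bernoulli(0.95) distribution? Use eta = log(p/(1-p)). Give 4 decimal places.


Natural parameter for Bernoulli: eta = log(p/(1-p)).
p = 0.95, 1-p = 0.05.
p/(1-p) = 19.0.
eta = log(19.0) = 2.9444

2.9444


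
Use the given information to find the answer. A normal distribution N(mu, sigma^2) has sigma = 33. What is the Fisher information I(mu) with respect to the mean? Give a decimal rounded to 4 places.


The Fisher information for the mean of a normal distribution is I(mu) = 1/sigma^2.
sigma = 33, so sigma^2 = 1089.
I(mu) = 1/1089 = 0.0009

0.0009


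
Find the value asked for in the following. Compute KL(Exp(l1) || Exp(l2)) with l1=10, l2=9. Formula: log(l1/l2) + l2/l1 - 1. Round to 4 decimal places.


KL divergence for exponential family:
KL = log(l1/l2) + l2/l1 - 1.
log(10/9) = 0.105361.
9/10 = 0.9.
KL = 0.105361 + 0.9 - 1 = 0.0054

0.0054


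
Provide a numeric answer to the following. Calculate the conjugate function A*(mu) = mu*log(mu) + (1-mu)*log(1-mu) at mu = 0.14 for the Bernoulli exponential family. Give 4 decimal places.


Legendre transform for Bernoulli:
A*(mu) = mu*log(mu) + (1-mu)*log(1-mu).
mu = 0.14, 1-mu = 0.86.
mu*log(mu) = 0.14*log(0.14) = -0.275256.
(1-mu)*log(1-mu) = 0.86*log(0.86) = -0.129708.
A* = -0.275256 + -0.129708 = -0.4050

-0.4050


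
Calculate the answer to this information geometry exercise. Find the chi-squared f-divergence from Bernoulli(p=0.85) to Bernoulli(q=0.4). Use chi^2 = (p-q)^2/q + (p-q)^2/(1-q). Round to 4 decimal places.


Chi-squared divergence between Bernoulli distributions:
chi^2 = (p-q)^2/q + (p-q)^2/(1-q).
p = 0.85, q = 0.4, p-q = 0.45.
(p-q)^2 = 0.2025.
term1 = 0.2025/0.4 = 0.50625.
term2 = 0.2025/0.6 = 0.3375.
chi^2 = 0.50625 + 0.3375 = 0.8437

0.8437


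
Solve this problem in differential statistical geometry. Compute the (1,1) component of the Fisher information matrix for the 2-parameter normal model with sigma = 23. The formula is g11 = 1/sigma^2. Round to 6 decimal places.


For the 2-parameter normal family, the Fisher metric has:
  g11 = 1/sigma^2, g22 = 2/sigma^2.
sigma = 23, sigma^2 = 529.
g11 = 0.001890

0.001890


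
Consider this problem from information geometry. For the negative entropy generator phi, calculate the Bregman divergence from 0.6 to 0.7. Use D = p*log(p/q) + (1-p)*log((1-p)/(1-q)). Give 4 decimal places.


Bregman divergence with negative entropy generator:
D = p*log(p/q) + (1-p)*log((1-p)/(1-q)).
p = 0.6, q = 0.7.
p*log(p/q) = 0.6*log(0.6/0.7) = -0.09249.
(1-p)*log((1-p)/(1-q)) = 0.4*log(0.4/0.3) = 0.115073.
D = -0.09249 + 0.115073 = 0.0226

0.0226


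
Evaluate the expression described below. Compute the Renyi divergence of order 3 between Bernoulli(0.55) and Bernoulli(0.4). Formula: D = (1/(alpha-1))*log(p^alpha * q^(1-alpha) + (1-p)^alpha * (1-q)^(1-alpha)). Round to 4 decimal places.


Renyi divergence of order alpha between Bernoulli distributions:
D = (1/(alpha-1))*log(p^alpha * q^(1-alpha) + (1-p)^alpha * (1-q)^(1-alpha)).
alpha = 3, p = 0.55, q = 0.4.
p^alpha * q^(1-alpha) = 0.55^3 * 0.4^-2 = 1.039844.
(1-p)^alpha * (1-q)^(1-alpha) = 0.45^3 * 0.6^-2 = 0.253125.
sum = 1.039844 + 0.253125 = 1.292969.
D = (1/2)*log(1.292969) = 0.1285

0.1285


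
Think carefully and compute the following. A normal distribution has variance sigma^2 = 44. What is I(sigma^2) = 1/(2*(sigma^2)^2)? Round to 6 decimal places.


Fisher information for variance: I(sigma^2) = 1/(2*sigma^4).
sigma^2 = 44, so sigma^4 = 1936.
I = 1/(2*1936) = 1/3872 = 0.000258

0.000258


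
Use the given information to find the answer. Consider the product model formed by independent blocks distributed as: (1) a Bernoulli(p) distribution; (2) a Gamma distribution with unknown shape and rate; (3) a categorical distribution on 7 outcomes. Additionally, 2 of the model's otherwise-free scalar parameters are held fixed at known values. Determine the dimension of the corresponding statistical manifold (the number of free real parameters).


The dimension of a statistical manifold equals the number of free
(independent) real parameters of the model. For a product of independent
blocks the parameter counts add.
- Bernoulli (p): 1.
- Gamma (shape, rate): 2.
- categorical on 7 outcomes (probabilities sum to 1): 7-1 = 6.
Total = 1 + 2 + 6 = 9.
2 parameter(s) fixed at known values: 9 - 2 = 7.
Dimension = 7

7


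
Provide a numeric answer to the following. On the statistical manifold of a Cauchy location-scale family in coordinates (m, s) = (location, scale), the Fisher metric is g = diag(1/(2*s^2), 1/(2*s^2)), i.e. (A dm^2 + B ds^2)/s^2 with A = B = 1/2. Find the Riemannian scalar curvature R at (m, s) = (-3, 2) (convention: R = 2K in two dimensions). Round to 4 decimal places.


The metric has the form g = (A dm^2 + B ds^2)/s^2 with A = 1/2, B = 1/2.
Substitute u = sqrt(A/B)*m: g = B*(du^2 + ds^2)/s^2, i.e. B times the
Poincare upper half-plane metric, which has constant Gaussian curvature -1.
Scaling a 2D metric by a constant c divides the Gaussian curvature by c,
so K = -1/B = -1/(1/2) = -2.0000 everywhere (the point (m, s) = (-3, 2) is irrelevant:
the curvature is constant).
Scalar curvature in dimension 2: R = 2K = -2/(1/2) = -4.0000.

-4.0000


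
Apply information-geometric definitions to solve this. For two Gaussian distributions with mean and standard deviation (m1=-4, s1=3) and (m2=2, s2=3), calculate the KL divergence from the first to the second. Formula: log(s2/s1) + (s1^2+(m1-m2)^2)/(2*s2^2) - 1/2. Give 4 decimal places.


KL divergence between normal distributions:
KL = log(s2/s1) + (s1^2 + (m1-m2)^2)/(2*s2^2) - 1/2.
log(3/3) = 0.0.
(3^2 + (-4-2)^2)/(2*3^2) = (9 + 36)/18 = 2.5.
KL = 0.0 + 2.5 - 0.5 = 2.0000

2.0000


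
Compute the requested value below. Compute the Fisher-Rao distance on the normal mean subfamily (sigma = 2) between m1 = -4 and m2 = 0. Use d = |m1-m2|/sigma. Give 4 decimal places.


On the fixed-variance normal subfamily, geodesic distance = |m1-m2|/sigma.
|-4 - 0| = 4.
sigma = 2.
d = 4/2 = 2.0000

2.0000


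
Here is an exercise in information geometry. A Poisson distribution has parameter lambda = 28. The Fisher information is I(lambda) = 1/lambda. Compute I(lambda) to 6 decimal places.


Fisher information for Poisson: I(lambda) = 1/lambda.
lambda = 28.
I(lambda) = 1/28 = 0.035714

0.035714


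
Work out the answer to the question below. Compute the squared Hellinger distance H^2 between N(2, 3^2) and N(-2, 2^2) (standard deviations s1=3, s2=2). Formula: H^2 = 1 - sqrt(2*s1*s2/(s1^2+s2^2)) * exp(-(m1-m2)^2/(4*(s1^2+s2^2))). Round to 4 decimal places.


Squared Hellinger distance for Gaussians:
H^2 = 1 - sqrt(2*s1*s2/(s1^2+s2^2)) * exp(-(m1-m2)^2/(4*(s1^2+s2^2))).
s1^2 = 9, s2^2 = 4, s1^2+s2^2 = 13.
sqrt(2*3*2/(13)) = 0.960769.
(m1-m2)^2 = (4)^2 = 16.
exp(-16/(4*13)) = exp(-0.307692) = 0.735141.
H^2 = 1 - 0.960769*0.735141 = 0.2937

0.2937


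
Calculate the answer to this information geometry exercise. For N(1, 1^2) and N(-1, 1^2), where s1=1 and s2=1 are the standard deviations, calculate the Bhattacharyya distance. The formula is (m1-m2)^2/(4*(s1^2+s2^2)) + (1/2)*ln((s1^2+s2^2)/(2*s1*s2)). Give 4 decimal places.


Bhattacharyya distance between two Gaussians:
DB = (m1-m2)^2/(4*(s1^2+s2^2)) + (1/2)*ln((s1^2+s2^2)/(2*s1*s2)).
(m1-m2)^2 = (2)^2 = 4.
s1^2+s2^2 = 1 + 1 = 2.
term1 = 4/8 = 0.5.
term2 = 0.5*ln(2/2.0) = 0.0.
DB = 0.5 + 0.0 = 0.5000

0.5000


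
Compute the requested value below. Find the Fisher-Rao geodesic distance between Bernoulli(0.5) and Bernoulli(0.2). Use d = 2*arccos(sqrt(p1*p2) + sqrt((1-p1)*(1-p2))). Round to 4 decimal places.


Geodesic distance on Bernoulli manifold:
d(p1,p2) = 2*arccos(sqrt(p1*p2) + sqrt((1-p1)*(1-p2))).
sqrt(p1*p2) = sqrt(0.5*0.2) = 0.316228.
sqrt((1-p1)*(1-p2)) = sqrt(0.5*0.8) = 0.632456.
arg = 0.316228 + 0.632456 = 0.948683.
d = 2*arccos(0.948683) = 0.6435

0.6435


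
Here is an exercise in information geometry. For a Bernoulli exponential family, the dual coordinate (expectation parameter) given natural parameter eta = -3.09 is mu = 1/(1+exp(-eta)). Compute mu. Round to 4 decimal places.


Dual coordinate (expectation parameter) for Bernoulli:
mu = 1/(1+exp(-eta)).
eta = -3.09.
exp(-eta) = exp(3.09) = 21.977078.
mu = 1/(1+21.977078) = 0.0435

0.0435


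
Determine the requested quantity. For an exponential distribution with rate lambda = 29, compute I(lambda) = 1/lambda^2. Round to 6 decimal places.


Fisher information for exponential: I(lambda) = 1/lambda^2.
lambda = 29, lambda^2 = 841.
I = 1/841 = 0.001189

0.001189


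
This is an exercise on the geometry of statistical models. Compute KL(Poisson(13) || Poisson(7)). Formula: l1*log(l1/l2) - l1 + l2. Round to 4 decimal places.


KL divergence for Poisson:
KL = l1*log(l1/l2) - l1 + l2.
l1 = 13, l2 = 7.
log(13/7) = 0.619039.
l1*log(l1/l2) = 13 * 0.619039 = 8.04751.
KL = 8.04751 - 13 + 7 = 2.0475

2.0475


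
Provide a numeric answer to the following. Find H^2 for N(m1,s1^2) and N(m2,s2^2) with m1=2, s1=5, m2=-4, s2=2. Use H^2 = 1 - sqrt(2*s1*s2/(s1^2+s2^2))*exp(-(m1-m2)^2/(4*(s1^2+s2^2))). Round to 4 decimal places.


Squared Hellinger distance for Gaussians:
H^2 = 1 - sqrt(2*s1*s2/(s1^2+s2^2)) * exp(-(m1-m2)^2/(4*(s1^2+s2^2))).
s1^2 = 25, s2^2 = 4, s1^2+s2^2 = 29.
sqrt(2*5*2/(29)) = 0.830455.
(m1-m2)^2 = (6)^2 = 36.
exp(-36/(4*29)) = exp(-0.310345) = 0.733194.
H^2 = 1 - 0.830455*0.733194 = 0.3911

0.3911


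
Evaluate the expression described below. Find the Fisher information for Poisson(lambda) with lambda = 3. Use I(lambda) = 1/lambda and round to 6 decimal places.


Fisher information for Poisson: I(lambda) = 1/lambda.
lambda = 3.
I(lambda) = 1/3 = 0.333333

0.333333


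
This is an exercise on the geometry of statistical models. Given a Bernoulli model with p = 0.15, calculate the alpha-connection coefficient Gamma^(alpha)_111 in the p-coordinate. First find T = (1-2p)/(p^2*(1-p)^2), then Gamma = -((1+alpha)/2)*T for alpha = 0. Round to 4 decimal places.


Skewness (Amari-Chentsov) tensor: T = (1-2p)/(p^2*(1-p)^2).
p = 0.15, 1-2p = 0.7, p^2 = 0.0225, (1-p)^2 = 0.7225.
T = 0.7/(0.0225 * 0.7225) = 43.060361.
In the p-coordinate, Gamma^(alpha) = Gamma^(0) - (alpha/2)*T with Gamma^(0) = (1/2)*g'(p) = -T/2,
so Gamma^(alpha) = -((1+alpha)/2)*T.
alpha = 0, -(1+alpha)/2 = -0.5.
Gamma = -0.5 * 43.060361 = -21.5302

-21.5302


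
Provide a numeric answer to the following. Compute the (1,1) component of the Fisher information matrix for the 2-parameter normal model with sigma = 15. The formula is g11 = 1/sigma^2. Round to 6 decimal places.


For the 2-parameter normal family, the Fisher metric has:
  g11 = 1/sigma^2, g22 = 2/sigma^2.
sigma = 15, sigma^2 = 225.
g11 = 0.004444

0.004444


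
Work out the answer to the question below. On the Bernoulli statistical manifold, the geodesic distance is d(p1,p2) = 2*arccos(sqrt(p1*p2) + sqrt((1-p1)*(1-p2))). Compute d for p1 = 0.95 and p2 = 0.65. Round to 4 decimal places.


Geodesic distance on Bernoulli manifold:
d(p1,p2) = 2*arccos(sqrt(p1*p2) + sqrt((1-p1)*(1-p2))).
sqrt(p1*p2) = sqrt(0.95*0.65) = 0.785812.
sqrt((1-p1)*(1-p2)) = sqrt(0.05*0.35) = 0.132288.
arg = 0.785812 + 0.132288 = 0.918099.
d = 2*arccos(0.918099) = 0.8151

0.8151


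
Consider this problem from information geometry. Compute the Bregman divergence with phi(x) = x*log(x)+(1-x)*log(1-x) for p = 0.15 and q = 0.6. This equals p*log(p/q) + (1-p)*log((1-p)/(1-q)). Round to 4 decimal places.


Bregman divergence with negative entropy generator:
D = p*log(p/q) + (1-p)*log((1-p)/(1-q)).
p = 0.15, q = 0.6.
p*log(p/q) = 0.15*log(0.15/0.6) = -0.207944.
(1-p)*log((1-p)/(1-q)) = 0.85*log(0.85/0.4) = 0.640706.
D = -0.207944 + 0.640706 = 0.4328

0.4328


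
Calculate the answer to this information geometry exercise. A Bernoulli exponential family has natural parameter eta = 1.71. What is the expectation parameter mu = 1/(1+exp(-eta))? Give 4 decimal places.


Dual coordinate (expectation parameter) for Bernoulli:
mu = 1/(1+exp(-eta)).
eta = 1.71.
exp(-eta) = exp(-1.71) = 0.180866.
mu = 1/(1+0.180866) = 0.8468

0.8468


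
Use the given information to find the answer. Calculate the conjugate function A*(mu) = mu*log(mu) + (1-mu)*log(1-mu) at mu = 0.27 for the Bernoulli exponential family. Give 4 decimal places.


Legendre transform for Bernoulli:
A*(mu) = mu*log(mu) + (1-mu)*log(1-mu).
mu = 0.27, 1-mu = 0.73.
mu*log(mu) = 0.27*log(0.27) = -0.35352.
(1-mu)*log(1-mu) = 0.73*log(0.73) = -0.229739.
A* = -0.35352 + -0.229739 = -0.5833

-0.5833


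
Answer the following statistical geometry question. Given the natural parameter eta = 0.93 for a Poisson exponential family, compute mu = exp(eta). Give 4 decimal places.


Expectation parameter for Poisson exponential family:
mu = exp(eta).
eta = 0.93.
mu = exp(0.93) = 2.5345

2.5345


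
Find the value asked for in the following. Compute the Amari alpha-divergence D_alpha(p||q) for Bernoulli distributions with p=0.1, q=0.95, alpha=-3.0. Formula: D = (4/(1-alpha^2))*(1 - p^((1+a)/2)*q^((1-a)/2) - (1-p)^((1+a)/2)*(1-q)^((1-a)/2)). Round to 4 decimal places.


Amari alpha-divergence:
D = (4/(1-alpha^2))*(1 - p^((1+a)/2)*q^((1-a)/2) - (1-p)^((1+a)/2)*(1-q)^((1-a)/2)).
alpha = -3.0, p = 0.1, q = 0.95.
e1 = (1+alpha)/2 = -1.0, e2 = (1-alpha)/2 = 2.0.
t1 = p^e1 * q^e2 = 0.1^-1.0 * 0.95^2.0 = 9.025.
t2 = (1-p)^e1 * (1-q)^e2 = 0.9^-1.0 * 0.05^2.0 = 0.002778.
4/(1-alpha^2) = -0.5.
D = -0.5*(1 - 9.025 - 0.002778) = 4.0139

4.0139


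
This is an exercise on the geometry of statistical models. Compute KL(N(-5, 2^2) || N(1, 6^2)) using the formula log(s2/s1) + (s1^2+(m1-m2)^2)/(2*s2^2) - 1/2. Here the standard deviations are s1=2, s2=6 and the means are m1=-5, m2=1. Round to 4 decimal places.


KL divergence between normal distributions:
KL = log(s2/s1) + (s1^2 + (m1-m2)^2)/(2*s2^2) - 1/2.
log(6/2) = 1.098612.
(2^2 + (-5-1)^2)/(2*6^2) = (4 + 36)/72 = 0.555556.
KL = 1.098612 + 0.555556 - 0.5 = 1.1542

1.1542


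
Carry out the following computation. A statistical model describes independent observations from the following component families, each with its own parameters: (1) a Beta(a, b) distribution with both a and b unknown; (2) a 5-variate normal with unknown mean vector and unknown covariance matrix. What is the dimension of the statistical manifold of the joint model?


The dimension of a statistical manifold equals the number of free
(independent) real parameters of the model. For a product of independent
blocks the parameter counts add.
- Beta (a, b): 2.
- 5-variate normal: 5 (mean) + 5*6/2 = 15 (symmetric covariance) = 20.
Total = 2 + 20 = 22.
Dimension = 22

22


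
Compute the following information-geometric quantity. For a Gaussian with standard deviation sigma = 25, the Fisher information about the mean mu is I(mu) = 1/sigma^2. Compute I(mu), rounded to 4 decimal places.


The Fisher information for the mean of a normal distribution is I(mu) = 1/sigma^2.
sigma = 25, so sigma^2 = 625.
I(mu) = 1/625 = 0.0016

0.0016


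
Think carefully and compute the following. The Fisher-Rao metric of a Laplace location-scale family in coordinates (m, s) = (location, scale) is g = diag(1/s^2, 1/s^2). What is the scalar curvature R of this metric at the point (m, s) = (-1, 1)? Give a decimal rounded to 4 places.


The metric has the form g = (A dm^2 + B ds^2)/s^2 with A = 1, B = 1.
Substitute u = sqrt(A/B)*m: g = B*(du^2 + ds^2)/s^2, i.e. B times the
Poincare upper half-plane metric, which has constant Gaussian curvature -1.
Scaling a 2D metric by a constant c divides the Gaussian curvature by c,
so K = -1/B = -1/(1) = -1.0000 everywhere (the point (m, s) = (-1, 1) is irrelevant:
the curvature is constant).
Scalar curvature in dimension 2: R = 2K = -2/(1) = -2.0000.

-2.0000


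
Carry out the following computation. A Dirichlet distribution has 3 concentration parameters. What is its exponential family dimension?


Exponential family dimension calculation:
Dirichlet with 3 components has 3 natural parameters.

3


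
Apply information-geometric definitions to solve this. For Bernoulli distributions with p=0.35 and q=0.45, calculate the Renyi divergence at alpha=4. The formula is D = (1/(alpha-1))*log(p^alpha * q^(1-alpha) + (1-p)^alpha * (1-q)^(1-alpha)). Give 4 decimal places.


Renyi divergence of order alpha between Bernoulli distributions:
D = (1/(alpha-1))*log(p^alpha * q^(1-alpha) + (1-p)^alpha * (1-q)^(1-alpha)).
alpha = 4, p = 0.35, q = 0.45.
p^alpha * q^(1-alpha) = 0.35^4 * 0.45^-3 = 0.164678.
(1-p)^alpha * (1-q)^(1-alpha) = 0.65^4 * 0.55^-3 = 1.072915.
sum = 0.164678 + 1.072915 = 1.237593.
D = (1/3)*log(1.237593) = 0.0711

0.0711


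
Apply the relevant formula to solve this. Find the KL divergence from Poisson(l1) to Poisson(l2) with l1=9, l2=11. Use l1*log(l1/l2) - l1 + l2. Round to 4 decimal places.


KL divergence for Poisson:
KL = l1*log(l1/l2) - l1 + l2.
l1 = 9, l2 = 11.
log(9/11) = -0.200671.
l1*log(l1/l2) = 9 * -0.200671 = -1.806036.
KL = -1.806036 - 9 + 11 = 0.1940

0.1940


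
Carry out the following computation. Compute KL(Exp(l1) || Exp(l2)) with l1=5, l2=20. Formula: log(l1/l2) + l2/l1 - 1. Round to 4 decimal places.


KL divergence for exponential family:
KL = log(l1/l2) + l2/l1 - 1.
log(5/20) = -1.386294.
20/5 = 4.0.
KL = -1.386294 + 4.0 - 1 = 1.6137

1.6137


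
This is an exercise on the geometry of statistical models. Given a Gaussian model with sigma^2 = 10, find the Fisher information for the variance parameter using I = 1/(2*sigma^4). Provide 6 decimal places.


Fisher information for variance: I(sigma^2) = 1/(2*sigma^4).
sigma^2 = 10, so sigma^4 = 100.
I = 1/(2*100) = 1/200 = 0.005000

0.005000


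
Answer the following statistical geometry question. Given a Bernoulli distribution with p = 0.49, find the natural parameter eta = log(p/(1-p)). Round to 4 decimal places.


Natural parameter for Bernoulli: eta = log(p/(1-p)).
p = 0.49, 1-p = 0.51.
p/(1-p) = 0.960784.
eta = log(0.960784) = -0.0400

-0.0400


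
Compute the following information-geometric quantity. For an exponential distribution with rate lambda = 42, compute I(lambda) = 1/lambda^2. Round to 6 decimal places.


Fisher information for exponential: I(lambda) = 1/lambda^2.
lambda = 42, lambda^2 = 1764.
I = 1/1764 = 0.000567

0.000567


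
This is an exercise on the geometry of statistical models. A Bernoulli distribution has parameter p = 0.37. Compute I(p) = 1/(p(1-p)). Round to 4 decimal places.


For Bernoulli(p), Fisher information is I(p) = 1/(p*(1-p)).
p = 0.37, 1-p = 0.63.
p*(1-p) = 0.2331.
I(p) = 1/0.2331 = 4.2900

4.2900


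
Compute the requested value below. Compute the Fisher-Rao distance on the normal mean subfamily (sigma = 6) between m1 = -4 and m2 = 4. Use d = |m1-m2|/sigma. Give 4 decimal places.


On the fixed-variance normal subfamily, geodesic distance = |m1-m2|/sigma.
|-4 - 4| = 8.
sigma = 6.
d = 8/6 = 1.3333

1.3333


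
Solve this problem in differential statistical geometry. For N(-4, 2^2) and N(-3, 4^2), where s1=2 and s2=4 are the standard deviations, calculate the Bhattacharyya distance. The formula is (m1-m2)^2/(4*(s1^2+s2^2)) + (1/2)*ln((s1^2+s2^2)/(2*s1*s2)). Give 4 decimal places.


Bhattacharyya distance between two Gaussians:
DB = (m1-m2)^2/(4*(s1^2+s2^2)) + (1/2)*ln((s1^2+s2^2)/(2*s1*s2)).
(m1-m2)^2 = (-1)^2 = 1.
s1^2+s2^2 = 4 + 16 = 20.
term1 = 1/80 = 0.0125.
term2 = 0.5*ln(20/16.0) = 0.111572.
DB = 0.0125 + 0.111572 = 0.1241

0.1241


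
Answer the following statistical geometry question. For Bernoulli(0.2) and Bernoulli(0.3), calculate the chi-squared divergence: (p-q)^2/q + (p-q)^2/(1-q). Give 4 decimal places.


Chi-squared divergence between Bernoulli distributions:
chi^2 = (p-q)^2/q + (p-q)^2/(1-q).
p = 0.2, q = 0.3, p-q = -0.1.
(p-q)^2 = 0.01.
term1 = 0.01/0.3 = 0.033333.
term2 = 0.01/0.7 = 0.014286.
chi^2 = 0.033333 + 0.014286 = 0.0476

0.0476


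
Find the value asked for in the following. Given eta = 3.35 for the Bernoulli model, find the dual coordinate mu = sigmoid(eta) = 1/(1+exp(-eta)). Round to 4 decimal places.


Dual coordinate (expectation parameter) for Bernoulli:
mu = 1/(1+exp(-eta)).
eta = 3.35.
exp(-eta) = exp(-3.35) = 0.035084.
mu = 1/(1+0.035084) = 0.9661

0.9661


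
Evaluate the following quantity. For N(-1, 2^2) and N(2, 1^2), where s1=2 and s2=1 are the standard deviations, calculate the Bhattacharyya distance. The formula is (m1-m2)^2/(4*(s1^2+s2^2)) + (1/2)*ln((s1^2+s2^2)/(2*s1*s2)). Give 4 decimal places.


Bhattacharyya distance between two Gaussians:
DB = (m1-m2)^2/(4*(s1^2+s2^2)) + (1/2)*ln((s1^2+s2^2)/(2*s1*s2)).
(m1-m2)^2 = (-3)^2 = 9.
s1^2+s2^2 = 4 + 1 = 5.
term1 = 9/20 = 0.45.
term2 = 0.5*ln(5/4.0) = 0.111572.
DB = 0.45 + 0.111572 = 0.5616

0.5616


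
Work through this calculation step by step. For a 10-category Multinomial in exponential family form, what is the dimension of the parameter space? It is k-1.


Exponential family dimension calculation:
For Multinomial with k=10 categories, dim = k-1 = 9.

9


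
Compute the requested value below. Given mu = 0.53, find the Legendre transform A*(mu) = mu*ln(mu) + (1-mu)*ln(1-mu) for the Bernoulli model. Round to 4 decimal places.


Legendre transform for Bernoulli:
A*(mu) = mu*log(mu) + (1-mu)*log(1-mu).
mu = 0.53, 1-mu = 0.47.
mu*log(mu) = 0.53*log(0.53) = -0.336485.
(1-mu)*log(1-mu) = 0.47*log(0.47) = -0.354861.
A* = -0.336485 + -0.354861 = -0.6913

-0.6913


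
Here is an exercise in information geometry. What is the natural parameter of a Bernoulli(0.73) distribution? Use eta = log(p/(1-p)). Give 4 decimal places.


Natural parameter for Bernoulli: eta = log(p/(1-p)).
p = 0.73, 1-p = 0.27.
p/(1-p) = 2.703704.
eta = log(2.703704) = 0.9946

0.9946


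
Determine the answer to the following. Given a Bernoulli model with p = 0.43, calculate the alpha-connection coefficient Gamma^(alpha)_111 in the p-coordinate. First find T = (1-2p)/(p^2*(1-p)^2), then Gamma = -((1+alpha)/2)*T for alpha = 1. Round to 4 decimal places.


Skewness (Amari-Chentsov) tensor: T = (1-2p)/(p^2*(1-p)^2).
p = 0.43, 1-2p = 0.14, p^2 = 0.1849, (1-p)^2 = 0.3249.
T = 0.14/(0.1849 * 0.3249) = 2.330459.
In the p-coordinate, Gamma^(alpha) = Gamma^(0) - (alpha/2)*T with Gamma^(0) = (1/2)*g'(p) = -T/2,
so Gamma^(alpha) = -((1+alpha)/2)*T.
alpha = 1, -(1+alpha)/2 = -1.0.
Gamma = -1.0 * 2.330459 = -2.3305

-2.3305
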